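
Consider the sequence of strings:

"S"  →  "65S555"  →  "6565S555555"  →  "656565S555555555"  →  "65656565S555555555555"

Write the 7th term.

Every step adds 65 to the front and 555 to the end of the previous string.
From 65656565S555555555555, 2 further steps: 65656565S555555555555 → 6565656565S555555555555555 → (answer).

656565656565S555555555555555555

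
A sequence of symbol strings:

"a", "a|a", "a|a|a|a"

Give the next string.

Every step duplicates the string with '|' between the halves.
So the next term is two copies of a|a|a|a with '|' between the halves.

a|a|a|a|a|a|a|a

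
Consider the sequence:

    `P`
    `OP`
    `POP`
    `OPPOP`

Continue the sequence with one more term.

This is a Fibonacci-style word recurrence s(k) = s(k−2)·s(k−1): e.g. P·OP = POP.
The next term joins POP and OPPOP.

POPOPPOP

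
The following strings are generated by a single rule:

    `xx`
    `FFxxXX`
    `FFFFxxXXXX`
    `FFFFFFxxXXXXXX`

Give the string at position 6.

Each term wraps the previous one in FF on the left and XX on the right.
From FFFFFFxxXXXXXX, 2 further steps: FFFFFFxxXXXXXX → FFFFFFFFxxXXXXXXXX → (answer).

FFFFFFFFFFxxXXXXXXXXXX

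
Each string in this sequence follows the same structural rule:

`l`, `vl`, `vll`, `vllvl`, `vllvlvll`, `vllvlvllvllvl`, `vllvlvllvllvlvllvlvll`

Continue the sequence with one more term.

Each term (from the third on) is the previous term followed by the one before it: term 3 = vl·l = vll.
So term 8 is vllvlvllvllvlvllvlvll·vllvlvllvllvl.

vllvlvllvllvlvllvlvllvllvlvllvllvl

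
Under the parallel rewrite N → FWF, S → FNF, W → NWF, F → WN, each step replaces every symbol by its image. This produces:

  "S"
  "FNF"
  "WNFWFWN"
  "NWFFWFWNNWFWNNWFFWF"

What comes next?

FWFNWFWNWNNWFWNNWFFWFFWFNWFWNNWFFWFFWFNWFWNWNNWFWN

Replace each of the 19 characters of NWFFWFWNNWFWNNWFFWF in place — FWF NWF WN WN NWF WN NWF FWF FWF NWF WN NWF FWF FWF NWF WN WN NWF WN — and concatenate.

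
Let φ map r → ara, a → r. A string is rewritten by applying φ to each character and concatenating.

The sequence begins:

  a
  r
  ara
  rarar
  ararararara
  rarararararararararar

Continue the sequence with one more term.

ararararararararararararararararararararara

Replace each of the 21 characters of rarararararararararar in place — ara r ara r ara r ara r ara r ara r ara r ara r ara r ara r ara — and concatenate.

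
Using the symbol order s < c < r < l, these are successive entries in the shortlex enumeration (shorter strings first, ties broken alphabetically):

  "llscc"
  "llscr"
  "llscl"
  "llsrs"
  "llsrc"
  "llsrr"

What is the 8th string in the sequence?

Advancing 2 positions from llsrr through llsrr → llsrl reaches term 8.

llsls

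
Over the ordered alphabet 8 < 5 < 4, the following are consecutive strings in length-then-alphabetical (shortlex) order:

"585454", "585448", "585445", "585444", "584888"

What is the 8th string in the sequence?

Advancing 3 positions from 584888 through 584888 → 584885 → 584884 reaches term 8.

584858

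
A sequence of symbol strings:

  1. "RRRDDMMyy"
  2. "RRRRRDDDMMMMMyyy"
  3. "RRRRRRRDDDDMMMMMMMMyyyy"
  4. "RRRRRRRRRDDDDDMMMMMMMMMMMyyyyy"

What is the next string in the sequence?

The n-th term is 2n+1 R's then n+1 D's then 3n-1 M's then n+1 y's (n = 1, 2, …).
For the next term, n = 5, so the run lengths are 11, 6, 14, 6.

RRRRRRRRRRRDDDDDDMMMMMMMMMMMMMMyyyyyy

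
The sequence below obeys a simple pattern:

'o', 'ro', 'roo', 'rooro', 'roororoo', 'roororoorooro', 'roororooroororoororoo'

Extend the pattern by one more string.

roororooroororoororooroororoorooro

From term 3 onward, concatenate the last term with the second-to-last: ro·o = roo, roo·ro = rooro, …
The next term joins roororooroororoororoo and roororoorooro.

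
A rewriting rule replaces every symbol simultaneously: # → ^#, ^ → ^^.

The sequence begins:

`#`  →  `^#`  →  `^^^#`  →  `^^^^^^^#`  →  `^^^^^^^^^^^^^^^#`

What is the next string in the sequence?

Rewriting the 16 symbols of ^^^^^^^^^^^^^^^# one by one yields ^^ ^^ ^^ ^^ ^^ ^^ ^^ ^^ ^^ ^^ ^^ ^^ ^^ ^^ ^^ ^#; concatenated:

^^^^^^^^^^^^^^^^^^^^^^^^^^^^^^^#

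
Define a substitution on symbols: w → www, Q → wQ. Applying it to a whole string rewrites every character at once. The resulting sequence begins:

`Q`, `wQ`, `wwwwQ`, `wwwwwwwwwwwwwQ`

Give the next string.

wwwwwwwwwwwwwwwwwwwwwwwwwwwwwwwwwwwwwwwwQ

Applying the rule to each of the 14 symbols of wwwwwwwwwwwwwQ gives the pieces www www www www www www www www www www www www www wQ, which concatenate to the answer.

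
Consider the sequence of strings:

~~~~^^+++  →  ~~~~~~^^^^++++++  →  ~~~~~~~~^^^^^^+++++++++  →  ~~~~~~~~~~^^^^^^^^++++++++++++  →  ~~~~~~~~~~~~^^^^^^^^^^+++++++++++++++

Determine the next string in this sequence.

~~~~~~~~~~~~~~^^^^^^^^^^^^++++++++++++++++++

The n-th term is 2n+2 ~'s then 2n ^'s then 3n +'s (n = 1, 2, …).
For the next term, n = 6, so the run lengths are 14, 12, 18.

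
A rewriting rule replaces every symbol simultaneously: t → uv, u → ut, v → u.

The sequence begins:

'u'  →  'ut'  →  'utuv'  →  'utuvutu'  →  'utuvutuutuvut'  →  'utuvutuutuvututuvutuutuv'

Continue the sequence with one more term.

Rewriting the 24 symbols of utuvutuutuvututuvutuutuv one by one yields ut uv ut u ut uv ut ut uv ut u ut uv ut uv ut u ut uv ut ut uv ut u; concatenated:

utuvutuutuvututuvutuutuvutuvutuutuvututuvutu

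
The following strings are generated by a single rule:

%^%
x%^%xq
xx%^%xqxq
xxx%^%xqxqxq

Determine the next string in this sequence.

Each term wraps the previous one in x on the left and xq on the right.
One more step from xxx%^%xqxqxq gives the answer.

xxxx%^%xqxqxqxq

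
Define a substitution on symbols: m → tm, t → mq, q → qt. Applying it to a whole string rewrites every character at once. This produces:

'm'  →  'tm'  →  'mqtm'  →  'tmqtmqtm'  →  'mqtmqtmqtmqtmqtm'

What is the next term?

tmqtmqtmqtmqtmqtmqtmqtmqtmqtmqtm

φ(mqtmqtmqtmqtmqtm) expands symbol-by-symbol to tm qt mq tm qt mq tm qt mq tm qt mq tm qt mq tm; joining the 16 pieces gives the next term.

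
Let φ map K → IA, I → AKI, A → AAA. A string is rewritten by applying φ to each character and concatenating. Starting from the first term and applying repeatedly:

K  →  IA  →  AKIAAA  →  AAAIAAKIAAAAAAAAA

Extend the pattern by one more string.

AAAAAAAAAAKIAAAAAAIAAKIAAAAAAAAAAAAAAAAAAAAAAAAAAA

φ(AAAIAAKIAAAAAAAAA) expands symbol-by-symbol to AAA AAA AAA AKI AAA AAA IA AKI AAA AAA AAA AAA AAA AAA AAA AAA AAA; joining the 17 pieces gives the next term.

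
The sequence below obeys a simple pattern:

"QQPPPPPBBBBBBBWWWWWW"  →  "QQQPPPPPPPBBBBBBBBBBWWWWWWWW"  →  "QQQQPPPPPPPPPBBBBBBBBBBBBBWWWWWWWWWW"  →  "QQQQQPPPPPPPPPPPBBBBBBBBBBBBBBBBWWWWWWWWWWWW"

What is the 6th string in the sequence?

Term n consists of n Q's, followed by 2n+1 P's, followed by 3n+1 B's, followed by 2n+2 W's, where the shown terms are n = 2, 3, 4, 5.
Setting n = 7 gives 7, 15, 22, 16 characters in each block.

QQQQQQQPPPPPPPPPPPPPPPBBBBBBBBBBBBBBBBBBBBBBWWWWWWWWWWWWWWWW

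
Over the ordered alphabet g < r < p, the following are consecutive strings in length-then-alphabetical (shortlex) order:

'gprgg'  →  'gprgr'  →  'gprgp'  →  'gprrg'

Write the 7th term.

Advancing 3 positions from gprrg through gprrg → gprrr → gprrp reaches term 7.

gprpg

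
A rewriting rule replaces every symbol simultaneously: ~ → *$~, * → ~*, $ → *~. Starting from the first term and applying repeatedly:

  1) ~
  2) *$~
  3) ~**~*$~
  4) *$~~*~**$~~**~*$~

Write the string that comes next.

Rewriting the 17 symbols of *$~~*~**$~~**~*$~ one by one yields ~* *~ *$~ *$~ ~* *$~ ~* ~* *~ *$~ *$~ ~* ~* *$~ ~* *~ *$~; concatenated:

~**~*$~*$~~**$~~*~**~*$~*$~~*~**$~~**~*$~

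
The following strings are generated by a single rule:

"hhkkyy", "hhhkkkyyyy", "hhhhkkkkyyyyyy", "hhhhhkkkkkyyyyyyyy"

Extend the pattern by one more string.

hhhhhhkkkkkkyyyyyyyyyy

The n-th term is n+1 h's then n+1 k's then 2n y's (n = 1, 2, …).
At n = 5 the blocks have lengths 6, 6, 10.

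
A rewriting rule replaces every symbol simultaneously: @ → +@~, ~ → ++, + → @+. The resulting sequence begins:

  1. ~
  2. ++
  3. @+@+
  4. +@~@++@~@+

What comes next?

Apply φ to +@~@++@~@+ symbol by symbol: +→@+, @→+@~, ~→++, @→+@~, +→@+, +→@+, @→+@~, ~→++, @→+@~, +→@+; joined: @+ +@~ ++ +@~ @+ @+ +@~ ++ +@~ @+.

@++@~+++@~@+@++@~+++@~@+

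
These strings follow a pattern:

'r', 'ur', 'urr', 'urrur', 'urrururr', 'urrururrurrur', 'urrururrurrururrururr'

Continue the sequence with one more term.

From term 3 onward, concatenate the last term with the second-to-last: ur·r = urr, urr·ur = urrur, …
So term 8 is urrururrurrururrururr·urrururrurrur.

urrururrurrururrururrurrururrurrur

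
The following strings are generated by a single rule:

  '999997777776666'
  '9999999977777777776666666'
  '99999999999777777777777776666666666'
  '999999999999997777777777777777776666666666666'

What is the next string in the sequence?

9999999999999999977777777777777777777776666666666666666

Term n consists of 3n+2 9's, followed by 4n+2 7's, followed by 3n+1 6's (n = 1, 2, …).
At n = 5 the blocks have lengths 17, 22, 16.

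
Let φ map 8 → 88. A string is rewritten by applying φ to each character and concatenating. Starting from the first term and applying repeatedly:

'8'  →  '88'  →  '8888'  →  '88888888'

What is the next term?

8888888888888888

Rewriting each symbol of 88888888: 8→88, 8→88, 8→88, 8→88, 8→88, 8→88, 8→88, 8→88, which concatenates to 88 88 88 88 88 88 88 88.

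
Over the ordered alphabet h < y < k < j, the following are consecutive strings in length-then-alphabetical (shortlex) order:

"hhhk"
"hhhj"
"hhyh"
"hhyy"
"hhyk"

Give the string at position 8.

Continuing the enumeration 3 steps past hhyk: hhyk → hhyj → hhkh → (answer).

hhky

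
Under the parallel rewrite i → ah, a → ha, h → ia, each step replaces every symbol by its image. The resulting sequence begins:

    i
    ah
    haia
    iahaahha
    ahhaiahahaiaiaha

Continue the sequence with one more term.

haiaiahaahhaiahaiahaahhaahhaiaha

φ(ahhaiahahaiaiaha) expands symbol-by-symbol to ha ia ia ha ah ha ia ha ia ha ah ha ah ha ia ha; joining the 16 pieces gives the next term.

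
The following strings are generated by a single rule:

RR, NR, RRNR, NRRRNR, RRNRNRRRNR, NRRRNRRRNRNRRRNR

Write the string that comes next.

RRNRNRRRNRNRRRNRRRNRNRRRNR

From term 3 onward, concatenate the second-to-last term with the last: RR·NR = RRNR, NR·RRNR = NRRRNR, …
So term 7 is RRNRNRRRNR·NRRRNRRRNRNRRRNR.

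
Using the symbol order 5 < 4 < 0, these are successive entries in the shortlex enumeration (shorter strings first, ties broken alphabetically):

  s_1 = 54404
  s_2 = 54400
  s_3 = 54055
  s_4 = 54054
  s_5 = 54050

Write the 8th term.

54040

Continuing the enumeration 3 steps past 54050: 54050 → 54045 → 54044 → (answer).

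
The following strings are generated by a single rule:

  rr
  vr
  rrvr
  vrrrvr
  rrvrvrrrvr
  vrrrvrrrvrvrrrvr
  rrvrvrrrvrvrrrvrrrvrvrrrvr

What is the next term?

This is a Fibonacci-style word recurrence s(k) = s(k−2)·s(k−1): e.g. rr·vr = rrvr.
So term 8 is vrrrvrrrvrvrrrvr·rrvrvrrrvrvrrrvrrrvrvrrrvr.

vrrrvrrrvrvrrrvrrrvrvrrrvrvrrrvrrrvrvrrrvr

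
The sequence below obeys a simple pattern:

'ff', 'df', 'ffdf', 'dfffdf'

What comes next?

This is a Fibonacci-style word recurrence s(k) = s(k−2)·s(k−1): e.g. ff·df = ffdf.
So term 5 is ffdf·dfffdf.

ffdfdfffdf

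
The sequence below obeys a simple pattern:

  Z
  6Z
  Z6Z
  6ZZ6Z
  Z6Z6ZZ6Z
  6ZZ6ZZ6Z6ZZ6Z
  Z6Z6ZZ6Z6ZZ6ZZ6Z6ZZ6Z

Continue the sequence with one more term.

6ZZ6ZZ6Z6ZZ6ZZ6Z6ZZ6Z6ZZ6ZZ6Z6ZZ6Z

This is a Fibonacci-style word recurrence s(k) = s(k−2)·s(k−1): e.g. Z·6Z = Z6Z.
The next term joins 6ZZ6ZZ6Z6ZZ6Z and Z6Z6ZZ6Z6ZZ6ZZ6Z6ZZ6Z.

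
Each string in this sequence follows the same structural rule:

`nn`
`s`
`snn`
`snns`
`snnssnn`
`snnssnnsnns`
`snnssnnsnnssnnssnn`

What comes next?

Each term (from the third on) is the previous term followed by the one before it: term 3 = s·nn = snn.
Continuing: snnssnnsnnssnnssnn · snnssnnsnns gives term 8.

snnssnnsnnssnnssnnsnnssnnsnns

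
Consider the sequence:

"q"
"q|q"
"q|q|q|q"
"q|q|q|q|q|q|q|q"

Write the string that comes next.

s(k+1) = s(k)·|·s(k) — each term doubles the last with '|' between the halves.
One more doubling of q|q|q|q|q|q|q|q gives the answer.

q|q|q|q|q|q|q|q|q|q|q|q|q|q|q|q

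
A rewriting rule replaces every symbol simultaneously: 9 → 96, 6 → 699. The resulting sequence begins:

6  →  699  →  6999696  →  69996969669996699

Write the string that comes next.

Replace each of the 17 characters of 69996969669996699 in place — 699 96 96 96 699 96 699 96 699 699 96 96 96 699 699 96 96 — and concatenate.

69996969669996699966996999696966996999696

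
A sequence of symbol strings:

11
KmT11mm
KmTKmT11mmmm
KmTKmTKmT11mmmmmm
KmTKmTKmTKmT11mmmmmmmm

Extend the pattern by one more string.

s(k+1) = KmT·s(k)·mm, so each term gains KmT as a prefix and mm as a suffix.
So the next term is KmT·KmTKmTKmTKmT11mmmmmmmm·mm.

KmTKmTKmTKmTKmT11mmmmmmmmmm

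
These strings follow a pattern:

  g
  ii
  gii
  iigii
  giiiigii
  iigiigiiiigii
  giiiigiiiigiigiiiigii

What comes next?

iigiigiiiigiigiiiigiiiigiigiiiigii

This is a Fibonacci-style word recurrence s(k) = s(k−2)·s(k−1): e.g. g·ii = gii.
So term 8 is iigiigiiiigii·giiiigiiiigiigiiiigii.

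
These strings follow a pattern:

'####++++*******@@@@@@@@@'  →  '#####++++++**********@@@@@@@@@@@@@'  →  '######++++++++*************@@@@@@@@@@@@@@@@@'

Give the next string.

Each string has the form #^{n+2} +^{2n} *^{3n+1} @^{4n+1}, where the shown terms are n = 2, 3, 4.
At n = 5 the blocks have lengths 7, 10, 16, 21.

#######++++++++++****************@@@@@@@@@@@@@@@@@@@@@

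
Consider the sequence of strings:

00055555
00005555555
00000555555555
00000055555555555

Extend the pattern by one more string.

The n-th term is n+1 0's then 2n+1 5's, where the shown terms are n = 2, 3, 4, 5.
For the next term, n = 6, so the run lengths are 7, 13.

00000005555555555555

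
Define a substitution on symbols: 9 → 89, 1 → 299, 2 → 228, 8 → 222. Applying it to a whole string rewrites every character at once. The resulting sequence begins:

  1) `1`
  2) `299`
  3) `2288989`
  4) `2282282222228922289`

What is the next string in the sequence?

2282282222282282222282282282282282282228922822822822289

Replace each of the 19 characters of 2282282222228922289 in place — 228 228 222 228 228 222 228 228 228 228 228 228 222 89 228 228 228 222 89 — and concatenate.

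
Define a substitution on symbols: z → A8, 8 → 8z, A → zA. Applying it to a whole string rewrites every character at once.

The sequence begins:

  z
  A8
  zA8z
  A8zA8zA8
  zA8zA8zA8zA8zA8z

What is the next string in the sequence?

Applying the rule to each of the 16 symbols of zA8zA8zA8zA8zA8z gives the pieces A8 zA 8z A8 zA 8z A8 zA 8z A8 zA 8z A8 zA 8z A8, which concatenate to the answer.

A8zA8zA8zA8zA8zA8zA8zA8zA8zA8zA8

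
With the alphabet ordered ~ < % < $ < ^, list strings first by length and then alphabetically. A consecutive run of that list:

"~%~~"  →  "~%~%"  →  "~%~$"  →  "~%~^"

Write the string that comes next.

~%%~

Find the rightmost character of ~%~^ below ^, bump it to the next letter, and reset everything to its right to ~.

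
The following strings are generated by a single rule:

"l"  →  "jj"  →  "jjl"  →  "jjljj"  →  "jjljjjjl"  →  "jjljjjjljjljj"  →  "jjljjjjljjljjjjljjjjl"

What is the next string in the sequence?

This is a Fibonacci-style word recurrence s(k) = s(k−1)·s(k−2): e.g. jj·l = jjl.
The next term joins jjljjjjljjljjjjljjjjl and jjljjjjljjljj.

jjljjjjljjljjjjljjjjljjljjjjljjljj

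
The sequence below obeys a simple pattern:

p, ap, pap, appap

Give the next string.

papappap

This is a Fibonacci-style word recurrence s(k) = s(k−2)·s(k−1): e.g. p·ap = pap.
So term 5 is pap·appap.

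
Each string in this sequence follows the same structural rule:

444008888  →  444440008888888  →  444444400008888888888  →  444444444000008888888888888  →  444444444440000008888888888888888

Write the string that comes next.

444444444444400000008888888888888888888

Reading off run lengths: 4 runs 3, 5, 7, 9, 11; 0 runs 2, 3, 4, 5, 6; 8 runs 4, 7, 10, 13, 16 — each is linear in n (n = 1, 2, …).
At n = 6 the blocks have lengths 13, 7, 19.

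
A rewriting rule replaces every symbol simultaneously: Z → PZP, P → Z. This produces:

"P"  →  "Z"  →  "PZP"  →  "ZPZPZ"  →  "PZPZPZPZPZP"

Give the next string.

ZPZPZPZPZPZPZPZPZPZPZ

Expanding PZPZPZPZPZP: P→Z, Z→PZP, P→Z, Z→PZP, P→Z, Z→PZP, P→Z, Z→PZP, P→Z, Z→PZP, P→Z. Concatenated: Z PZP Z PZP Z PZP Z PZP Z PZP Z.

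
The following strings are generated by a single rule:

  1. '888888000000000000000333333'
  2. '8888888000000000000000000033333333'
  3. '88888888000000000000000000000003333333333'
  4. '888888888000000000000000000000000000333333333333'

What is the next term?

Each string has the form 8^{n+3} 0^{4n+3} 3^{2n}, where the shown terms are n = 3, 4, 5, 6.
At n = 7 the blocks have lengths 10, 31, 14.

8888888888000000000000000000000000000000033333333333333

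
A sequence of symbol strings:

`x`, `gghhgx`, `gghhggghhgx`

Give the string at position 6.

The strings grow by a fixed prefix gghhg each time.
From gghhggghhgx, 3 further steps: gghhggghhgx → gghhggghhggghhgx → gghhggghhggghhggghhgx → (answer).

gghhggghhggghhggghhggghhgx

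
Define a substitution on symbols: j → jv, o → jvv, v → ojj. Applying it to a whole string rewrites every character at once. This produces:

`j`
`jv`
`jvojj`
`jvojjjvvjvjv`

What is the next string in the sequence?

Expanding jvojjjvvjvjv: j→jv, v→ojj, o→jvv, j→jv, j→jv, j→jv, v→ojj, v→ojj, j→jv, v→ojj, j→jv, v→ojj. Concatenated: jv ojj jvv jv jv jv ojj ojj jv ojj jv ojj.

jvojjjvvjvjvjvojjojjjvojjjvojj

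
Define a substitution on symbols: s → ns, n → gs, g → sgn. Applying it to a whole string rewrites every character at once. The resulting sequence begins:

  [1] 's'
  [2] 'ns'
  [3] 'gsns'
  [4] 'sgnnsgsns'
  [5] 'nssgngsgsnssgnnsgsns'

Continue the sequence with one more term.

Replace each of the 20 characters of nssgngsgsnssgnnsgsns in place — gs ns ns sgn gs sgn ns sgn ns gs ns ns sgn gs gs ns sgn ns gs ns — and concatenate.

gsnsnssgngssgnnssgnnsgsnsnssgngsgsnssgnnsgsns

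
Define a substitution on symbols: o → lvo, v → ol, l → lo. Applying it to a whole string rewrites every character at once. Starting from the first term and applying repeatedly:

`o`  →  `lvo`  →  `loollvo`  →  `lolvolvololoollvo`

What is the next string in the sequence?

Applying the rule to each of the 17 symbols of lolvolvololoollvo gives the pieces lo lvo lo ol lvo lo ol lvo lo lvo lo lvo lvo lo lo ol lvo, which concatenate to the answer.

lolvoloollvoloollvololvololvolvololoollvo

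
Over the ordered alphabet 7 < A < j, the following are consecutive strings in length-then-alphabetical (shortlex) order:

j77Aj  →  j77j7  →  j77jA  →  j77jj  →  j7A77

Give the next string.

Find the rightmost character of j7A77 below j, bump it to the next letter, and reset everything to its right to 7.

j7A7A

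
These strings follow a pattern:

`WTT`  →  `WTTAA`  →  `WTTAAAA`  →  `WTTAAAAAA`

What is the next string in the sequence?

The strings grow by a fixed suffix AA each time.
One more step from WTTAAAAAA gives the answer.

WTTAAAAAAAA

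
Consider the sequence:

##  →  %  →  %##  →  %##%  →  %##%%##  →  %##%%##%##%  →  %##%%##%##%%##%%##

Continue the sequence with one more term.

Each term (from the third on) is the previous term followed by the one before it: term 3 = %·## = %##.
Continuing: %##%%##%##%%##%%## · %##%%##%##% gives term 8.

%##%%##%##%%##%%##%##%%##%##%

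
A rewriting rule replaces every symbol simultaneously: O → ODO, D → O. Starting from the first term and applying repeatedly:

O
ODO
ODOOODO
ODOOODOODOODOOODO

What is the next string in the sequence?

φ(ODOOODOODOODOOODO) expands symbol-by-symbol to ODO O ODO ODO ODO O ODO ODO O ODO ODO O ODO ODO ODO O ODO; joining the 17 pieces gives the next term.

ODOOODOODOODOOODOODOOODOODOOODOODOODOOODO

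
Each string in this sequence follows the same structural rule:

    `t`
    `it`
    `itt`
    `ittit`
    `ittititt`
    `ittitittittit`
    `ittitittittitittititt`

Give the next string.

This is a Fibonacci-style word recurrence s(k) = s(k−1)·s(k−2): e.g. it·t = itt.
The next term joins ittitittittitittititt and ittitittittit.

ittitittittitittitittittitittittit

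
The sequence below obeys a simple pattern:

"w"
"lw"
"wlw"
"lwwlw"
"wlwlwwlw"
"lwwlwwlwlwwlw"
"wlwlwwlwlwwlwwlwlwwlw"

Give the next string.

This is a Fibonacci-style word recurrence s(k) = s(k−2)·s(k−1): e.g. w·lw = wlw.
Continuing: lwwlwwlwlwwlw · wlwlwwlwlwwlwwlwlwwlw gives term 8.

lwwlwwlwlwwlwwlwlwwlwlwwlwwlwlwwlw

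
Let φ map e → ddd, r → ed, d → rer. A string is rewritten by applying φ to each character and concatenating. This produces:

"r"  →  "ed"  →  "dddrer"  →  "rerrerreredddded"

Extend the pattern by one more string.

Applying the rule to each of the 16 symbols of rerrerreredddded gives the pieces ed ddd ed ed ddd ed ed ddd ed ddd rer rer rer rer ddd rer, which concatenate to the answer.

eddddededdddededdddeddddrerrerrerrerdddrer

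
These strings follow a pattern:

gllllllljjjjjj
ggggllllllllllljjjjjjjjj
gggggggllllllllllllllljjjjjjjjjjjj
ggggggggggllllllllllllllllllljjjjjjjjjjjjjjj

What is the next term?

gggggggggggggllllllllllllllllllllllljjjjjjjjjjjjjjjjjj

Term n consists of 3n-2 g's, followed by 4n+3 l's, followed by 3n+3 j's (n = 1, 2, …).
At n = 5 the blocks have lengths 13, 23, 18.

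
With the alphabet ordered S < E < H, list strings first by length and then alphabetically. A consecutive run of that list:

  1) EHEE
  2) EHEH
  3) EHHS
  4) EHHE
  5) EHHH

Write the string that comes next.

The successor of EHHH increments the rightmost position that isn't already H and resets every position after it to S.

HSSS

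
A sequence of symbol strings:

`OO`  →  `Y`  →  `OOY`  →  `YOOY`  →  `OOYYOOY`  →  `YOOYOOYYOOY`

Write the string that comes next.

OOYYOOYYOOYOOYYOOY

From term 3 onward, concatenate the second-to-last term with the last: OO·Y = OOY, Y·OOY = YOOY, …
So term 7 is OOYYOOY·YOOYOOYYOOY.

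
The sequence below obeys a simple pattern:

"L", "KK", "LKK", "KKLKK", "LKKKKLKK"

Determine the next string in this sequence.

KKLKKLKKKKLKK

From term 3 onward, concatenate the second-to-last term with the last: L·KK = LKK, KK·LKK = KKLKK, …
So term 6 is KKLKK·LKKKKLKK.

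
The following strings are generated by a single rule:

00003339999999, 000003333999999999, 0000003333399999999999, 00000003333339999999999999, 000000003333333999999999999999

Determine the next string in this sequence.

0000000003333333399999999999999999

Each string has the form 0^{n+1} 3^{n} 9^{2n+1}, where the shown terms are n = 3, 4, 5, 6, 7.
Setting n = 8 gives 9, 8, 17 characters in each block.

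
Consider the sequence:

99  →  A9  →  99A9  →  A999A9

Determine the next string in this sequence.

99A9A999A9

From term 3 onward, concatenate the second-to-last term with the last: 99·A9 = 99A9, A9·99A9 = A999A9, …
The next term joins 99A9 and A999A9.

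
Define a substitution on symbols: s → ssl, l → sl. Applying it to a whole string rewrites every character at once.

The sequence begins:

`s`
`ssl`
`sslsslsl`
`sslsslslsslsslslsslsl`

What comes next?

Applying the rule to each of the 21 symbols of sslsslslsslsslslsslsl gives the pieces ssl ssl sl ssl ssl sl ssl sl ssl ssl sl ssl ssl sl ssl sl ssl ssl sl ssl sl, which concatenate to the answer.

sslsslslsslsslslsslslsslsslslsslsslslsslslsslsslslsslsl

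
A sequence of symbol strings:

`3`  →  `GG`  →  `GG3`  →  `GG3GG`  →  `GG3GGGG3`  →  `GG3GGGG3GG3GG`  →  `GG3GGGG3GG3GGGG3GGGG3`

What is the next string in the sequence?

GG3GGGG3GG3GGGG3GGGG3GG3GGGG3GG3GG

From term 3 onward, concatenate the last term with the second-to-last: GG·3 = GG3, GG3·GG = GG3GG, …
Continuing: GG3GGGG3GG3GGGG3GGGG3 · GG3GGGG3GG3GG gives term 8.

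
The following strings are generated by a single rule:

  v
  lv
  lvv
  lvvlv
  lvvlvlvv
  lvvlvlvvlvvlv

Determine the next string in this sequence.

Each term (from the third on) is the previous term followed by the one before it: term 3 = lv·v = lvv.
Continuing: lvvlvlvvlvvlv · lvvlvlvv gives term 7.

lvvlvlvvlvvlvlvvlvlvv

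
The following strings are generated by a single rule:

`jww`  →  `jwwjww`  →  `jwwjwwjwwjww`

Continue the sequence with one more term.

s(k+1) = s(k)·s(k) — each term doubles the last.
So the next term is two copies of jwwjwwjwwjww.

jwwjwwjwwjwwjwwjwwjwwjww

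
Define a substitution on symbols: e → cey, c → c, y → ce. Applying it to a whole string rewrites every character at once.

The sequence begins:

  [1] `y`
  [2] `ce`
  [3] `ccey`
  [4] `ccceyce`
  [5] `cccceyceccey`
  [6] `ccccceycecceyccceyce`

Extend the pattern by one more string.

cccccceycecceyccceycecccceyceccey

Applying the rule to each of the 20 symbols of ccccceycecceyccceyce gives the pieces c c c c c cey ce c cey c c cey ce c c c cey ce c cey, which concatenate to the answer.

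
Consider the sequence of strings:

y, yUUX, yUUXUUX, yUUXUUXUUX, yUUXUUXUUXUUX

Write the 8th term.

Every step adds UUX to the end: s(k+1) = s(k)·UUX.
From yUUXUUXUUXUUX, 3 further steps: yUUXUUXUUXUUX → yUUXUUXUUXUUXUUX → yUUXUUXUUXUUXUUXUUX → (answer).

yUUXUUXUUXUUXUUXUUXUUX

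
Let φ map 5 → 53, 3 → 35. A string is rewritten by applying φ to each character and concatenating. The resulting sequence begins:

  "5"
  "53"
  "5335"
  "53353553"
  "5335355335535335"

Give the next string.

Applying the rule to each of the 16 symbols of 5335355335535335 gives the pieces 53 35 35 53 35 53 53 35 35 53 53 35 53 35 35 53, which concatenate to the answer.

53353553355353353553533553353553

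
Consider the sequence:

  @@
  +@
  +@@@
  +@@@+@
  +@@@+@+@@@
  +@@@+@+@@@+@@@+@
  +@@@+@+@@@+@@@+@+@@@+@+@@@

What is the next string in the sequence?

+@@@+@+@@@+@@@+@+@@@+@+@@@+@@@+@+@@@+@@@+@

Each term (from the third on) is the previous term followed by the one before it: term 3 = +@·@@ = +@@@.
So term 8 is +@@@+@+@@@+@@@+@+@@@+@+@@@·+@@@+@+@@@+@@@+@.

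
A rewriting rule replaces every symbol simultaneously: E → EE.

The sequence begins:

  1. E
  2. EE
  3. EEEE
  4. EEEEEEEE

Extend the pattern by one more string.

EEEEEEEEEEEEEEEE

Rewriting each symbol of EEEEEEEE: E→EE, E→EE, E→EE, E→EE, E→EE, E→EE, E→EE, E→EE, which concatenates to EE EE EE EE EE EE EE EE.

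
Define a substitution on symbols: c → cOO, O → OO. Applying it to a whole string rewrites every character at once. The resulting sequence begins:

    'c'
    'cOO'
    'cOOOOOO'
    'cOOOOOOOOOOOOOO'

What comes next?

cOOOOOOOOOOOOOOOOOOOOOOOOOOOOOO

Replace each of the 15 characters of cOOOOOOOOOOOOOO in place — cOO OO OO OO OO OO OO OO OO OO OO OO OO OO OO — and concatenate.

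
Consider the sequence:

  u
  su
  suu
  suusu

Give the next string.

suususuu

From term 3 onward, concatenate the last term with the second-to-last: su·u = suu, suu·su = suusu, …
The next term joins suusu and suu.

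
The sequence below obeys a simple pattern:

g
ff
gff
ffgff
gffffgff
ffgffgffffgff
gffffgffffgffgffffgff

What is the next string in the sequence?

ffgffgffffgffgffffgffffgffgffffgff

Each term (from the third on) is the two preceding terms concatenated in order: term 3 = g·ff = gff.
The next term joins ffgffgffffgff and gffffgffffgffgffffgff.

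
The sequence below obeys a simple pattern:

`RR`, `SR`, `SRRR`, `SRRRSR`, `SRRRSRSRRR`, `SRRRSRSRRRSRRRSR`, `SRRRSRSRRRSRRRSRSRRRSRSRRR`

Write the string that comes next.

SRRRSRSRRRSRRRSRSRRRSRSRRRSRRRSRSRRRSRRRSR

From term 3 onward, concatenate the last term with the second-to-last: SR·RR = SRRR, SRRR·SR = SRRRSR, …
Continuing: SRRRSRSRRRSRRRSRSRRRSRSRRR · SRRRSRSRRRSRRRSR gives term 8.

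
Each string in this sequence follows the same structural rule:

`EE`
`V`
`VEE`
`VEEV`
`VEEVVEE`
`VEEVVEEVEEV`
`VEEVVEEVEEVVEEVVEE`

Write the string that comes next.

This is a Fibonacci-style word recurrence s(k) = s(k−1)·s(k−2): e.g. V·EE = VEE.
So term 8 is VEEVVEEVEEVVEEVVEE·VEEVVEEVEEV.

VEEVVEEVEEVVEEVVEEVEEVVEEVEEV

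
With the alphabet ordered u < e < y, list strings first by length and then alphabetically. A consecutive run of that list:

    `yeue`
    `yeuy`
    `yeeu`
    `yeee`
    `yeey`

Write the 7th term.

yeye

Stepping forward 2 times from yeey: yeey → yeyu, then the target.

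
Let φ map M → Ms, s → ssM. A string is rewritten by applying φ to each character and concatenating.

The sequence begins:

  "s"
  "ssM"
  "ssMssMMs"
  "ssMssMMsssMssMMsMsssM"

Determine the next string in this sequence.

Rewriting the 21 symbols of ssMssMMsssMssMMsMsssM one by one yields ssM ssM Ms ssM ssM Ms Ms ssM ssM ssM Ms ssM ssM Ms Ms ssM Ms ssM ssM ssM Ms; concatenated:

ssMssMMsssMssMMsMsssMssMssMMsssMssMMsMsssMMsssMssMssMMs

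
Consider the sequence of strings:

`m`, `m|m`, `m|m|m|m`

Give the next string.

s(k+1) = s(k)·|·s(k) — each term doubles the last with '|' between the halves.
One more doubling of m|m|m|m gives the answer.

m|m|m|m|m|m|m|m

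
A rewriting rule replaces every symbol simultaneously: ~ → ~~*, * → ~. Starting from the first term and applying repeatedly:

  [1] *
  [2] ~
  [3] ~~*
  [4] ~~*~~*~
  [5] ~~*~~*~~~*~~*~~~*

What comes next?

φ(~~*~~*~~~*~~*~~~*) expands symbol-by-symbol to ~~* ~~* ~ ~~* ~~* ~ ~~* ~~* ~~* ~ ~~* ~~* ~ ~~* ~~* ~~* ~; joining the 17 pieces gives the next term.

~~*~~*~~~*~~*~~~*~~*~~*~~~*~~*~~~*~~*~~*~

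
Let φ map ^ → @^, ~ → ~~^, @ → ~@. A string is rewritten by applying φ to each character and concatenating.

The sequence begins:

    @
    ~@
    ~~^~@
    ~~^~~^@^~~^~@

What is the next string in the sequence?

~~^~~^@^~~^~~^@^~@@^~~^~~^@^~~^~@

Replace each of the 13 characters of ~~^~~^@^~~^~@ in place — ~~^ ~~^ @^ ~~^ ~~^ @^ ~@ @^ ~~^ ~~^ @^ ~~^ ~@ — and concatenate.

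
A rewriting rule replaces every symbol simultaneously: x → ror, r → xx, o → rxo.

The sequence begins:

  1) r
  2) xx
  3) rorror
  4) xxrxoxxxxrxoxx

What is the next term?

Applying the rule to each of the 14 symbols of xxrxoxxxxrxoxx gives the pieces ror ror xx ror rxo ror ror ror ror xx ror rxo ror ror, which concatenate to the answer.

rorrorxxrorrxororrorrorrorxxrorrxororror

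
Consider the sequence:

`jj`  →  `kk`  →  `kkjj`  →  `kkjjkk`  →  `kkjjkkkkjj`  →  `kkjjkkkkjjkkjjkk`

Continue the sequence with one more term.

Each term (from the third on) is the previous term followed by the one before it: term 3 = kk·jj = kkjj.
So term 7 is kkjjkkkkjjkkjjkk·kkjjkkkkjj.

kkjjkkkkjjkkjjkkkkjjkkkkjj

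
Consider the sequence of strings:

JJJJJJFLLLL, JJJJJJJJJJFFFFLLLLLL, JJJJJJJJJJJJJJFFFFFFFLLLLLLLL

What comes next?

Reading off run lengths: J runs 6, 10, 14; F runs 1, 4, 7; L runs 4, 6, 8 — each is linear in n (n = 1, 2, …).
Setting n = 4 gives 18, 10, 10 characters in each block.

JJJJJJJJJJJJJJJJJJFFFFFFFFFFLLLLLLLLLL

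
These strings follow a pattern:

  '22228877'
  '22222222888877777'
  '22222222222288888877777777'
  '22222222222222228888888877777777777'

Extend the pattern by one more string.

22222222222222222222888888888877777777777777

Each string has the form 2^{4n} 8^{2n} 7^{3n-1} (n = 1, 2, …).
Setting n = 5 gives 20, 10, 14 characters in each block.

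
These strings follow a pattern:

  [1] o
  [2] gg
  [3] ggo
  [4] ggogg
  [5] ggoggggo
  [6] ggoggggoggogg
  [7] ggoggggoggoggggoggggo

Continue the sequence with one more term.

ggoggggoggoggggoggggoggoggggoggogg

From term 3 onward, concatenate the last term with the second-to-last: gg·o = ggo, ggo·gg = ggogg, …
Continuing: ggoggggoggoggggoggggo · ggoggggoggogg gives term 8.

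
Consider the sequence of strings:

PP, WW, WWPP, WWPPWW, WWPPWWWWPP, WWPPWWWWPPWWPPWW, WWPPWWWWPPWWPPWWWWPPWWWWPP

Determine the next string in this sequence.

WWPPWWWWPPWWPPWWWWPPWWWWPPWWPPWWWWPPWWPPWW

From term 3 onward, concatenate the last term with the second-to-last: WW·PP = WWPP, WWPP·WW = WWPPWW, …
So term 8 is WWPPWWWWPPWWPPWWWWPPWWWWPP·WWPPWWWWPPWWPPWW.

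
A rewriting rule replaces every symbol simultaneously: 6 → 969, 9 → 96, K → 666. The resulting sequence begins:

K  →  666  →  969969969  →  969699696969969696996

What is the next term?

969699696996969699696996969969696996969969699696969

Replace each of the 21 characters of 969699696969969696996 in place — 96 969 96 969 96 96 969 96 969 96 969 96 96 969 96 969 96 969 96 96 969 — and concatenate.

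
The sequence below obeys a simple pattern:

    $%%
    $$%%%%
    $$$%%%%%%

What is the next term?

$$$$%%%%%%%%

Each string has the form $^{n} %^{2n} (n = 1, 2, …).
At n = 4 the blocks have lengths 4, 8.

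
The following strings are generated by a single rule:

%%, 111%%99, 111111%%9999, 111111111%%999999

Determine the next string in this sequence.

Every step adds 111 to the front and 99 to the end of the previous string.
Applying this once more to 111111111%%999999:

111111111111%%99999999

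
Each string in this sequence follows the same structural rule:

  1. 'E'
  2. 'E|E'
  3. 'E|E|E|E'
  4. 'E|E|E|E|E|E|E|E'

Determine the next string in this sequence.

E|E|E|E|E|E|E|E|E|E|E|E|E|E|E|E

s(k+1) = s(k)·|·s(k) — each term doubles the last with '|' between the halves.
One more doubling of E|E|E|E|E|E|E|E gives the answer.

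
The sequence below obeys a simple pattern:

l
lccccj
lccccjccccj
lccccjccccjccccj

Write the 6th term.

lccccjccccjccccjccccjccccj

Each term is the previous one with ccccj appended.
From lccccjccccjccccj, 2 further steps: lccccjccccjccccj → lccccjccccjccccjccccj → (answer).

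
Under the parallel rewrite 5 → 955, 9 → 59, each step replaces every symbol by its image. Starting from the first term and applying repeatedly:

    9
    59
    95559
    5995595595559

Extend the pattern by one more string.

Rewriting the 13 symbols of 5995595595559 one by one yields 955 59 59 955 955 59 955 955 59 955 955 955 59; concatenated:

9555959955955599559555995595595559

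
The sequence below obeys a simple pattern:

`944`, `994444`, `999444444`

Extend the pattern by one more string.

Term n consists of n 9's, followed by 2n 4's (n = 1, 2, …).
At n = 4 the blocks have lengths 4, 8.

999944444444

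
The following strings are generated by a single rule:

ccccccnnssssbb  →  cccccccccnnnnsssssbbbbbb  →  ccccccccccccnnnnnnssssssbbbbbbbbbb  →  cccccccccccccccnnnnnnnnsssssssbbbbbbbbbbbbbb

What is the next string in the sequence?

The n-th term is 3n+3 c's then 2n n's then n+3 s's then 4n-2 b's (n = 1, 2, …).
For the next term, n = 5, so the run lengths are 18, 10, 8, 18.

ccccccccccccccccccnnnnnnnnnnssssssssbbbbbbbbbbbbbbbbbb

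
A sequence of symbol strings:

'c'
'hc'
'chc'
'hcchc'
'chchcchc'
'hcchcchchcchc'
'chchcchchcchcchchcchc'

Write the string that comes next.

Each term (from the third on) is the two preceding terms concatenated in order: term 3 = c·hc = chc.
So term 8 is hcchcchchcchc·chchcchchcchcchchcchc.

hcchcchchcchcchchcchchcchcchchcchc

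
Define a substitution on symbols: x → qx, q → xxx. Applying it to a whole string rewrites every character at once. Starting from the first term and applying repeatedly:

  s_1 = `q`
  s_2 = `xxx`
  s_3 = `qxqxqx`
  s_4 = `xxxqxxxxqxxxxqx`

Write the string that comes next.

qxqxqxxxxqxqxqxqxxxxqxqxqxqxxxxqx

Applying the rule to each of the 15 symbols of xxxqxxxxqxxxxqx gives the pieces qx qx qx xxx qx qx qx qx xxx qx qx qx qx xxx qx, which concatenate to the answer.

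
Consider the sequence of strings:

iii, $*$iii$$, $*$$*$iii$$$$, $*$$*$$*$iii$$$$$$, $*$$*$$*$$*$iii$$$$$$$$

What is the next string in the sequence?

$*$$*$$*$$*$$*$iii$$$$$$$$$$

s(k+1) = $*$·s(k)·$$, so each term gains $*$ as a prefix and $$ as a suffix.
So the next term is $*$·$*$$*$$*$$*$iii$$$$$$$$·$$.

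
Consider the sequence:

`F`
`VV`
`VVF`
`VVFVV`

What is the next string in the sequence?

From term 3 onward, concatenate the last term with the second-to-last: VV·F = VVF, VVF·VV = VVFVV, …
So term 5 is VVFVV·VVF.

VVFVVVVF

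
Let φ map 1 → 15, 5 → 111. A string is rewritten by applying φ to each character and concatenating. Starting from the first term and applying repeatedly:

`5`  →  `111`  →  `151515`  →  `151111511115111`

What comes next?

151111515151511115151515111151515

φ(151111511115111) expands symbol-by-symbol to 15 111 15 15 15 15 111 15 15 15 15 111 15 15 15; joining the 15 pieces gives the next term.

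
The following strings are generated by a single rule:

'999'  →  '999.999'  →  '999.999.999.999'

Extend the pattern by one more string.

999.999.999.999.999.999.999.999

s(k+1) = s(k)·.·s(k) — each term doubles the last with '.' between the halves.
So the next term is two copies of 999.999.999.999 with '.' between the halves.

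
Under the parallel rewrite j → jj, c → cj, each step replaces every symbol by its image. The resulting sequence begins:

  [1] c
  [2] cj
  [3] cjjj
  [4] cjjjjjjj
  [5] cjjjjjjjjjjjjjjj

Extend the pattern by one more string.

cjjjjjjjjjjjjjjjjjjjjjjjjjjjjjjj

Applying the rule to each of the 16 symbols of cjjjjjjjjjjjjjjj gives the pieces cj jj jj jj jj jj jj jj jj jj jj jj jj jj jj jj, which concatenate to the answer.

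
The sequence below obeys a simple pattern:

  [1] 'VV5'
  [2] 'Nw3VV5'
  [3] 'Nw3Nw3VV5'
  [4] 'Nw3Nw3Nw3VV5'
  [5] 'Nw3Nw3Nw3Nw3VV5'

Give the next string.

The strings grow by a fixed prefix Nw3 each time.
So the next term is Nw3·Nw3Nw3Nw3Nw3VV5.

Nw3Nw3Nw3Nw3Nw3VV5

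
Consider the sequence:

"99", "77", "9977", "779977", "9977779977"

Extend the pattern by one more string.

From term 3 onward, concatenate the second-to-last term with the last: 99·77 = 9977, 77·9977 = 779977, …
So term 6 is 779977·9977779977.

7799779977779977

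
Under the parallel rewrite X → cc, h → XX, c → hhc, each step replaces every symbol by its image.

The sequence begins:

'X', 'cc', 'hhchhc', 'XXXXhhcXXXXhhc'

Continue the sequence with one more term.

Rewriting the 14 symbols of XXXXhhcXXXXhhc one by one yields cc cc cc cc XX XX hhc cc cc cc cc XX XX hhc; concatenated:

ccccccccXXXXhhcccccccccXXXXhhc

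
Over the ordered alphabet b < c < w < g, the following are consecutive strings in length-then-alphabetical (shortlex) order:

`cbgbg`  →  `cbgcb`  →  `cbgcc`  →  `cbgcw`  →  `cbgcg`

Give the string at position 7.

cbgwc

Stepping forward 2 times from cbgcg: cbgcg → cbgwb, then the target.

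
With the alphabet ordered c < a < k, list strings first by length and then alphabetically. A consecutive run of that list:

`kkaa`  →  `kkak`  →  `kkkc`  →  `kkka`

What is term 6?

ccccc

Advancing 2 positions from kkka through kkka → kkkk reaches term 6.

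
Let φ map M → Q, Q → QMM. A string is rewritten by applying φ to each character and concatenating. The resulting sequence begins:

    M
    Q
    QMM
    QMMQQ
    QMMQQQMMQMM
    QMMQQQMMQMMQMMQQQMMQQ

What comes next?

φ(QMMQQQMMQMMQMMQQQMMQQ) expands symbol-by-symbol to QMM Q Q QMM QMM QMM Q Q QMM Q Q QMM Q Q QMM QMM QMM Q Q QMM QMM; joining the 21 pieces gives the next term.

QMMQQQMMQMMQMMQQQMMQQQMMQQQMMQMMQMMQQQMMQMM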